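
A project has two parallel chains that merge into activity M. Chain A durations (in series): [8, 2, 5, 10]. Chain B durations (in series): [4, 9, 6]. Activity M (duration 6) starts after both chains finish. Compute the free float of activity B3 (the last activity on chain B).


ES(B3) = sum of predecessors on chain B = 13
EF(B3) = ES + duration = 13 + 6 = 19
Successor of B3 is M. ES(M) = max(sum(A), sum(B)) = max(25, 19) = 25
Free float = ES(successor) - EF(current) = 25 - 19 = 6

6


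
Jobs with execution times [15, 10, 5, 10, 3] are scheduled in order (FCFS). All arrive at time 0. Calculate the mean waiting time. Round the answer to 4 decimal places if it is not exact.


FCFS order (as given): [15, 10, 5, 10, 3]
Waiting times:
  Job 1: wait = 0
  Job 2: wait = 15
  Job 3: wait = 25
  Job 4: wait = 30
  Job 5: wait = 40
Sum of waiting times = 110
Average waiting time = 110/5 = 22.0

22.0


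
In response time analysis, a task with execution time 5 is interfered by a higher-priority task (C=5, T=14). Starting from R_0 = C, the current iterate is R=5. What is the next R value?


R_next = C + ceil(R_prev / T_hp) * C_hp
ceil(5 / 14) = ceil(0.3571) = 1
Interference = 1 * 5 = 5
R_next = 5 + 5 = 10

10


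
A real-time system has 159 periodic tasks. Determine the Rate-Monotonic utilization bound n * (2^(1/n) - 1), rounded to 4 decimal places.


Compute 2^(1/159) = 1.0043689323
Subtract 1: 1.0043689323 - 1 = 0.0043689323
Multiply by n: 159 * 0.0043689323 = 0.6946602357
Round to 4 dp: 0.6947

0.6947


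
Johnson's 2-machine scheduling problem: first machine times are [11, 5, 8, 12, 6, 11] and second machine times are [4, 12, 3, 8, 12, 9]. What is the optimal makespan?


Apply Johnson's rule:
  Group 1 (a <= b): [(2, 5, 12), (5, 6, 12)]
  Group 2 (a > b): [(6, 11, 9), (4, 12, 8), (1, 11, 4), (3, 8, 3)]
Optimal job order: [2, 5, 6, 4, 1, 3]
Schedule:
  Job 2: M1 done at 5, M2 done at 17
  Job 5: M1 done at 11, M2 done at 29
  Job 6: M1 done at 22, M2 done at 38
  Job 4: M1 done at 34, M2 done at 46
  Job 1: M1 done at 45, M2 done at 50
  Job 3: M1 done at 53, M2 done at 56
Makespan = 56

56


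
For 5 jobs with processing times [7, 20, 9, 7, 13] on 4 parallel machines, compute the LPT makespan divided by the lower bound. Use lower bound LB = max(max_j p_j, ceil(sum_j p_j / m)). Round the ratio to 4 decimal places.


LPT order: [20, 13, 9, 7, 7]
Machine loads after assignment: [20, 13, 9, 14]
LPT makespan = 20
Lower bound = max(max_job, ceil(total/4)) = max(20, 14) = 20
Ratio = 20 / 20 = 1.0

1.0


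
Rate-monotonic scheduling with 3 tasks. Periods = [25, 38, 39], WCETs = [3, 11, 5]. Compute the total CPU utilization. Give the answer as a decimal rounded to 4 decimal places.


Compute individual utilizations (exact fractions):
  Task 1: C/T = 3/25 (approx. 0.12)
  Task 2: C/T = 11/38 (approx. 0.2895)
  Task 3: C/T = 5/39 (approx. 0.1282)
Total utilization U = 3/25 + 11/38 + 5/39 = 19921/37050
Rounded to 4 decimal places: U = 0.5377
RM (Liu & Layland) bound for 3 tasks = 0.779763; compare with U = 19921/37050 (approx. 0.537679)
U <= bound, so schedulable by RM sufficient condition.

0.5377


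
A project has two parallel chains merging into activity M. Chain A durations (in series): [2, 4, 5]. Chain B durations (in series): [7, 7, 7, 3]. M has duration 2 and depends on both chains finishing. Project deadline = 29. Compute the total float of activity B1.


Forward pass: ES(B1) = sum of predecessors on chain B = 0
EF = ES + duration = 0 + 7 = 7
Backward pass: LF(M) = deadline = 29; LS(M) = 29 - 2 = 27
LF(B1) = LS(M) - sum(successors on chain B) = 27 - 17 = 10
LS = LF - duration = 10 - 7 = 3
Total float = LS - ES = 3 - 0 = 3

3


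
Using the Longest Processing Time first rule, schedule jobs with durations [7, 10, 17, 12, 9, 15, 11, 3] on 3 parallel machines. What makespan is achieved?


Sort jobs in decreasing order (LPT): [17, 15, 12, 11, 10, 9, 7, 3]
Assign each job to the least loaded machine:
  Machine 1: jobs [17, 9], load = 26
  Machine 2: jobs [15, 10, 3], load = 28
  Machine 3: jobs [12, 11, 7], load = 30
Makespan = max load = 30

30


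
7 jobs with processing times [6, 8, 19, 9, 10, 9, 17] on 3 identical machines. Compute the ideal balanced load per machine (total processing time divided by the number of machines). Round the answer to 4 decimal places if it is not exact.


Total processing time = 6 + 8 + 19 + 9 + 10 + 9 + 17 = 78
Number of machines = 3
Ideal balanced load = 78 / 3 = 26.0

26.0


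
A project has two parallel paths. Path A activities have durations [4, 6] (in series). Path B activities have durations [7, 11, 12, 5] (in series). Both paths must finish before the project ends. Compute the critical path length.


Path A total = 4 + 6 = 10
Path B total = 7 + 11 + 12 + 5 = 35
Critical path = longest path = max(10, 35) = 35

35


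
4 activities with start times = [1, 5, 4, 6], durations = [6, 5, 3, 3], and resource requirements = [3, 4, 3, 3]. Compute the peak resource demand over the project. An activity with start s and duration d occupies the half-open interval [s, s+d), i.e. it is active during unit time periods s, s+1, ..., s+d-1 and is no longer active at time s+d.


Each activity i is active on [start_i, start_i + duration_i).
Compute total resource usage per time slot:
  t=0: active resources = [], total = 0
  t=1: active resources = [3], total = 3
  t=2: active resources = [3], total = 3
  t=3: active resources = [3], total = 3
  t=4: active resources = [3, 3], total = 6
  t=5: active resources = [3, 4, 3], total = 10
  t=6: active resources = [3, 4, 3, 3], total = 13
  t=7: active resources = [4, 3], total = 7
  t=8: active resources = [4, 3], total = 7
  t=9: active resources = [4], total = 4
Peak resource demand = 13

13


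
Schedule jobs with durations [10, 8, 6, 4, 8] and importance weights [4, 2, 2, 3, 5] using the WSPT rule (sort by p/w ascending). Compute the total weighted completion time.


Compute p/w ratios and sort ascending (WSPT): [(4, 3), (8, 5), (10, 4), (6, 2), (8, 2)]
Compute weighted completion times:
  Job (p=4,w=3): C=4, w*C=3*4=12
  Job (p=8,w=5): C=12, w*C=5*12=60
  Job (p=10,w=4): C=22, w*C=4*22=88
  Job (p=6,w=2): C=28, w*C=2*28=56
  Job (p=8,w=2): C=36, w*C=2*36=72
Total weighted completion time = 288

288


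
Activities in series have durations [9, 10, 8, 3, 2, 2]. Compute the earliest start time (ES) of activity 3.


Activity 3 starts after activities 1 through 2 complete.
Predecessor durations: [9, 10]
ES = 9 + 10 = 19

19


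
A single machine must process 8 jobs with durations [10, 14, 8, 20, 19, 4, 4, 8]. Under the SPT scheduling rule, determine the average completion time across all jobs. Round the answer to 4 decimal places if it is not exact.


Sort jobs by processing time (SPT order): [4, 4, 8, 8, 10, 14, 19, 20]
Compute completion times sequentially:
  Job 1: processing = 4, completes at 4
  Job 2: processing = 4, completes at 8
  Job 3: processing = 8, completes at 16
  Job 4: processing = 8, completes at 24
  Job 5: processing = 10, completes at 34
  Job 6: processing = 14, completes at 48
  Job 7: processing = 19, completes at 67
  Job 8: processing = 20, completes at 87
Sum of completion times = 288
Average completion time = 288/8 = 36.0

36.0


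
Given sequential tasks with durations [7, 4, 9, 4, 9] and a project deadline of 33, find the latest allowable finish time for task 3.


LF(activity 3) = deadline - sum of successor durations
Successors: activities 4 through 5 with durations [4, 9]
Sum of successor durations = 13
LF = 33 - 13 = 20

20


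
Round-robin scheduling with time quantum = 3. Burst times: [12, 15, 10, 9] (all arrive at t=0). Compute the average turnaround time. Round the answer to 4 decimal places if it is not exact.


Time quantum = 3
Execution trace:
  J1 runs 3 units, time = 3
  J2 runs 3 units, time = 6
  J3 runs 3 units, time = 9
  J4 runs 3 units, time = 12
  J1 runs 3 units, time = 15
  J2 runs 3 units, time = 18
  J3 runs 3 units, time = 21
  J4 runs 3 units, time = 24
  J1 runs 3 units, time = 27
  J2 runs 3 units, time = 30
  J3 runs 3 units, time = 33
  J4 runs 3 units, time = 36
  J1 runs 3 units, time = 39
  J2 runs 3 units, time = 42
  J3 runs 1 units, time = 43
  J2 runs 3 units, time = 46
Finish times: [39, 46, 43, 36]
Average turnaround = 164/4 = 41.0

41.0


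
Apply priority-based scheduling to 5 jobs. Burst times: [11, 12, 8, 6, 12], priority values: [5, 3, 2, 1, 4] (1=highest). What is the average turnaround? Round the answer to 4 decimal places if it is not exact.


Sort by priority (ascending = highest first):
Order: [(1, 6), (2, 8), (3, 12), (4, 12), (5, 11)]
Completion times:
  Priority 1, burst=6, C=6
  Priority 2, burst=8, C=14
  Priority 3, burst=12, C=26
  Priority 4, burst=12, C=38
  Priority 5, burst=11, C=49
Average turnaround = 133/5 = 26.6

26.6


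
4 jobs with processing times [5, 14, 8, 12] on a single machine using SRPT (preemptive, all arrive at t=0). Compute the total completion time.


Since all jobs arrive at t=0, SRPT equals SPT ordering.
SPT order: [5, 8, 12, 14]
Completion times:
  Job 1: p=5, C=5
  Job 2: p=8, C=13
  Job 3: p=12, C=25
  Job 4: p=14, C=39
Total completion time = 5 + 13 + 25 + 39 = 82

82


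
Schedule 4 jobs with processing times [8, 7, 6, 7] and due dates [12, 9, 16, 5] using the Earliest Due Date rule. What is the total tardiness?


Sort by due date (EDD order): [(7, 5), (7, 9), (8, 12), (6, 16)]
Compute completion times and tardiness:
  Job 1: p=7, d=5, C=7, tardiness=max(0,7-5)=2
  Job 2: p=7, d=9, C=14, tardiness=max(0,14-9)=5
  Job 3: p=8, d=12, C=22, tardiness=max(0,22-12)=10
  Job 4: p=6, d=16, C=28, tardiness=max(0,28-16)=12
Total tardiness = 29

29


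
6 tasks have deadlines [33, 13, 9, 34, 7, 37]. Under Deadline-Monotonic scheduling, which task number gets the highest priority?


Sort tasks by relative deadline (ascending):
  Task 5: deadline = 7
  Task 3: deadline = 9
  Task 2: deadline = 13
  Task 1: deadline = 33
  Task 4: deadline = 34
  Task 6: deadline = 37
Priority order (highest first): [5, 3, 2, 1, 4, 6]
Highest priority task = 5

5


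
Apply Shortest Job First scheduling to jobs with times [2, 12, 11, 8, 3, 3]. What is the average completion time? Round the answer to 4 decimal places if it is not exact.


SJF order (ascending): [2, 3, 3, 8, 11, 12]
Completion times:
  Job 1: burst=2, C=2
  Job 2: burst=3, C=5
  Job 3: burst=3, C=8
  Job 4: burst=8, C=16
  Job 5: burst=11, C=27
  Job 6: burst=12, C=39
Average completion = 97/6 = 16.1667

16.1667


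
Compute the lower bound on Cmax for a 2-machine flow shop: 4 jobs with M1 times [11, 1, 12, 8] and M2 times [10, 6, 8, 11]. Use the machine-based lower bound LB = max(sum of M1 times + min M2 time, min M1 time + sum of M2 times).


LB1 = sum(M1 times) + min(M2 times) = 32 + 6 = 38
LB2 = min(M1 times) + sum(M2 times) = 1 + 35 = 36
Lower bound = max(LB1, LB2) = max(38, 36) = 38

38


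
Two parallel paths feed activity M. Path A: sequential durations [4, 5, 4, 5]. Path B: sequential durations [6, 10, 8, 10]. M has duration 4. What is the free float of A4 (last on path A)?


ES(A4) = sum of predecessors on chain A = 13
EF(A4) = ES + duration = 13 + 5 = 18
Successor of A4 is M. ES(M) = max(sum(A), sum(B)) = max(18, 34) = 34
Free float = ES(successor) - EF(current) = 34 - 18 = 16

16


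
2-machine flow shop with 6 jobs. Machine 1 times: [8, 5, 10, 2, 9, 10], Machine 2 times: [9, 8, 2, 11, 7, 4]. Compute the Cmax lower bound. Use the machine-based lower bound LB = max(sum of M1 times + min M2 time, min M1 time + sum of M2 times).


LB1 = sum(M1 times) + min(M2 times) = 44 + 2 = 46
LB2 = min(M1 times) + sum(M2 times) = 2 + 41 = 43
Lower bound = max(LB1, LB2) = max(46, 43) = 46

46


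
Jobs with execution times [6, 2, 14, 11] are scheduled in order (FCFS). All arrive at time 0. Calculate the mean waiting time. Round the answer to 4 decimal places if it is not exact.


FCFS order (as given): [6, 2, 14, 11]
Waiting times:
  Job 1: wait = 0
  Job 2: wait = 6
  Job 3: wait = 8
  Job 4: wait = 22
Sum of waiting times = 36
Average waiting time = 36/4 = 9.0

9.0


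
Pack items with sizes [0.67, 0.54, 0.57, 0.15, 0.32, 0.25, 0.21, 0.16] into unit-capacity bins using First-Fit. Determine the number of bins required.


Place items sequentially using First-Fit:
  Item 0.67 -> new Bin 1
  Item 0.54 -> new Bin 2
  Item 0.57 -> new Bin 3
  Item 0.15 -> Bin 1 (now 0.82)
  Item 0.32 -> Bin 2 (now 0.86)
  Item 0.25 -> Bin 3 (now 0.82)
  Item 0.21 -> new Bin 4
  Item 0.16 -> Bin 1 (now 0.98)
Total bins used = 4

4


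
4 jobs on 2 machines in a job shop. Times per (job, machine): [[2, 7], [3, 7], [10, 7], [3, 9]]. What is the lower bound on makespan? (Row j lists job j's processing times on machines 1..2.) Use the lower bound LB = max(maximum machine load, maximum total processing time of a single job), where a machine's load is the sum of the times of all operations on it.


Machine loads:
  Machine 1: 2 + 3 + 10 + 3 = 18
  Machine 2: 7 + 7 + 7 + 9 = 30
Max machine load = 30
Job totals:
  Job 1: 9
  Job 2: 10
  Job 3: 17
  Job 4: 12
Max job total = 17
Lower bound = max(30, 17) = 30

30


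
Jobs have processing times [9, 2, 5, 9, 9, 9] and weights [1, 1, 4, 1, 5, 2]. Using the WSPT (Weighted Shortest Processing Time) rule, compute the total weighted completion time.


Compute p/w ratios and sort ascending (WSPT): [(5, 4), (9, 5), (2, 1), (9, 2), (9, 1), (9, 1)]
Compute weighted completion times:
  Job (p=5,w=4): C=5, w*C=4*5=20
  Job (p=9,w=5): C=14, w*C=5*14=70
  Job (p=2,w=1): C=16, w*C=1*16=16
  Job (p=9,w=2): C=25, w*C=2*25=50
  Job (p=9,w=1): C=34, w*C=1*34=34
  Job (p=9,w=1): C=43, w*C=1*43=43
Total weighted completion time = 233

233


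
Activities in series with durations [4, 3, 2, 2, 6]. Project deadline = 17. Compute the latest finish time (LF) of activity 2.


LF(activity 2) = deadline - sum of successor durations
Successors: activities 3 through 5 with durations [2, 2, 6]
Sum of successor durations = 10
LF = 17 - 10 = 7

7


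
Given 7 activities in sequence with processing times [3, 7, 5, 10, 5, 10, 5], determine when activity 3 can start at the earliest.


Activity 3 starts after activities 1 through 2 complete.
Predecessor durations: [3, 7]
ES = 3 + 7 = 10

10


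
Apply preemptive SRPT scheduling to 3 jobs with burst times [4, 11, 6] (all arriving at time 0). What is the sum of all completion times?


Since all jobs arrive at t=0, SRPT equals SPT ordering.
SPT order: [4, 6, 11]
Completion times:
  Job 1: p=4, C=4
  Job 2: p=6, C=10
  Job 3: p=11, C=21
Total completion time = 4 + 10 + 21 = 35

35


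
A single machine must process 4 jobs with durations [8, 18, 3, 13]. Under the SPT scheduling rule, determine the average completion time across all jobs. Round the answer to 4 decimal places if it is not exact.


Sort jobs by processing time (SPT order): [3, 8, 13, 18]
Compute completion times sequentially:
  Job 1: processing = 3, completes at 3
  Job 2: processing = 8, completes at 11
  Job 3: processing = 13, completes at 24
  Job 4: processing = 18, completes at 42
Sum of completion times = 80
Average completion time = 80/4 = 20.0

20.0


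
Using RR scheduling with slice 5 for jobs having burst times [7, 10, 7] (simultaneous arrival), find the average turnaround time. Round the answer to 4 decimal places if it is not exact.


Time quantum = 5
Execution trace:
  J1 runs 5 units, time = 5
  J2 runs 5 units, time = 10
  J3 runs 5 units, time = 15
  J1 runs 2 units, time = 17
  J2 runs 5 units, time = 22
  J3 runs 2 units, time = 24
Finish times: [17, 22, 24]
Average turnaround = 63/3 = 21.0

21.0


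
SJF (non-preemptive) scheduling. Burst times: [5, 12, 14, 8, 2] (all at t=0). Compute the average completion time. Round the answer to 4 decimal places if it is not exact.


SJF order (ascending): [2, 5, 8, 12, 14]
Completion times:
  Job 1: burst=2, C=2
  Job 2: burst=5, C=7
  Job 3: burst=8, C=15
  Job 4: burst=12, C=27
  Job 5: burst=14, C=41
Average completion = 92/5 = 18.4

18.4


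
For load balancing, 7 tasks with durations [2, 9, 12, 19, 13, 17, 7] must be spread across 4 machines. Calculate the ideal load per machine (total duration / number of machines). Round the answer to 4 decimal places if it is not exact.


Total processing time = 2 + 9 + 12 + 19 + 13 + 17 + 7 = 79
Number of machines = 4
Ideal balanced load = 79 / 4 = 19.75

19.75


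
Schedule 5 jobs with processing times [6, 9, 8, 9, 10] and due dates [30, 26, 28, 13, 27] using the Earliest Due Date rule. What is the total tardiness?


Sort by due date (EDD order): [(9, 13), (9, 26), (10, 27), (8, 28), (6, 30)]
Compute completion times and tardiness:
  Job 1: p=9, d=13, C=9, tardiness=max(0,9-13)=0
  Job 2: p=9, d=26, C=18, tardiness=max(0,18-26)=0
  Job 3: p=10, d=27, C=28, tardiness=max(0,28-27)=1
  Job 4: p=8, d=28, C=36, tardiness=max(0,36-28)=8
  Job 5: p=6, d=30, C=42, tardiness=max(0,42-30)=12
Total tardiness = 21

21


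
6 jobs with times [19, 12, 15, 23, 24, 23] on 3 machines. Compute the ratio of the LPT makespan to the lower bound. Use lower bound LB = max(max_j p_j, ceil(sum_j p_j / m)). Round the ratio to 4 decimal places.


LPT order: [24, 23, 23, 19, 15, 12]
Machine loads after assignment: [36, 42, 38]
LPT makespan = 42
Lower bound = max(max_job, ceil(total/3)) = max(24, 39) = 39
Ratio = 42 / 39 = 1.0769

1.0769


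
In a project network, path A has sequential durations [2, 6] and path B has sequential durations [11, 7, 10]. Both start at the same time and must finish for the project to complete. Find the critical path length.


Path A total = 2 + 6 = 8
Path B total = 11 + 7 + 10 = 28
Critical path = longest path = max(8, 28) = 28

28


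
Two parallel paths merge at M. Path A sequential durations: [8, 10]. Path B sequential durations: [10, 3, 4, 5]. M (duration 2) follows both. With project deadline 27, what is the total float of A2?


Forward pass: ES(A2) = sum of predecessors on chain A = 8
EF = ES + duration = 8 + 10 = 18
Backward pass: LF(M) = deadline = 27; LS(M) = 27 - 2 = 25
LF(A2) = LS(M) - sum(successors on chain A) = 25 - 0 = 25
LS = LF - duration = 25 - 10 = 15
Total float = LS - ES = 15 - 8 = 7

7


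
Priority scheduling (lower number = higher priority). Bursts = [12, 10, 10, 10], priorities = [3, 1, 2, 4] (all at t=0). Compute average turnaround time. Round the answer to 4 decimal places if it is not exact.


Sort by priority (ascending = highest first):
Order: [(1, 10), (2, 10), (3, 12), (4, 10)]
Completion times:
  Priority 1, burst=10, C=10
  Priority 2, burst=10, C=20
  Priority 3, burst=12, C=32
  Priority 4, burst=10, C=42
Average turnaround = 104/4 = 26.0

26.0


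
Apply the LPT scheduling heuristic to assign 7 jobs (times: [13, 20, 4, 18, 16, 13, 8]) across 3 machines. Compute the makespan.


Sort jobs in decreasing order (LPT): [20, 18, 16, 13, 13, 8, 4]
Assign each job to the least loaded machine:
  Machine 1: jobs [20, 8, 4], load = 32
  Machine 2: jobs [18, 13], load = 31
  Machine 3: jobs [16, 13], load = 29
Makespan = max load = 32

32


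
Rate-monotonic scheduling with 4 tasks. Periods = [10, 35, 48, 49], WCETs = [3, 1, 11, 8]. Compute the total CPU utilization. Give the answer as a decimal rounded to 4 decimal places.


Compute individual utilizations (exact fractions):
  Task 1: C/T = 3/10 (approx. 0.3)
  Task 2: C/T = 1/35 (approx. 0.0286)
  Task 3: C/T = 11/48 (approx. 0.2292)
  Task 4: C/T = 8/49 (approx. 0.1633)
Total utilization U = 3/10 + 1/35 + 11/48 + 8/49 = 8479/11760
Rounded to 4 decimal places: U = 0.7210
RM (Liu & Layland) bound for 4 tasks = 0.756828; compare with U = 8479/11760 (approx. 0.721003)
U <= bound, so schedulable by RM sufficient condition.

0.7210


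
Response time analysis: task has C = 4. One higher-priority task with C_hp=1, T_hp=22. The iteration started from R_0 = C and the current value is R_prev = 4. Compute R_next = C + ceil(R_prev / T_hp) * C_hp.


R_next = C + ceil(R_prev / T_hp) * C_hp
ceil(4 / 22) = ceil(0.1818) = 1
Interference = 1 * 1 = 1
R_next = 4 + 1 = 5

5


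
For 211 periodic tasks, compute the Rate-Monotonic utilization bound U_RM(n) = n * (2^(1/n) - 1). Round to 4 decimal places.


Compute 2^(1/211) = 1.0032904594
Subtract 1: 1.0032904594 - 1 = 0.0032904594
Multiply by n: 211 * 0.0032904594 = 0.6942869334
Round to 4 dp: 0.6943

0.6943


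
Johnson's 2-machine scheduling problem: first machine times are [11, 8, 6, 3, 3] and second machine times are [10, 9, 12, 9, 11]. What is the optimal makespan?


Apply Johnson's rule:
  Group 1 (a <= b): [(4, 3, 9), (5, 3, 11), (3, 6, 12), (2, 8, 9)]
  Group 2 (a > b): [(1, 11, 10)]
Optimal job order: [4, 5, 3, 2, 1]
Schedule:
  Job 4: M1 done at 3, M2 done at 12
  Job 5: M1 done at 6, M2 done at 23
  Job 3: M1 done at 12, M2 done at 35
  Job 2: M1 done at 20, M2 done at 44
  Job 1: M1 done at 31, M2 done at 54
Makespan = 54

54


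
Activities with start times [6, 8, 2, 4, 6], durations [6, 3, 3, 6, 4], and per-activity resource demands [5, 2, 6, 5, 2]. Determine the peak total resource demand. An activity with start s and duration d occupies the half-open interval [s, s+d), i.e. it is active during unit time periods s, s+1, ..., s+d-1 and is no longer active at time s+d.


Each activity i is active on [start_i, start_i + duration_i).
Compute total resource usage per time slot:
  t=0: active resources = [], total = 0
  t=1: active resources = [], total = 0
  t=2: active resources = [6], total = 6
  t=3: active resources = [6], total = 6
  t=4: active resources = [6, 5], total = 11
  t=5: active resources = [5], total = 5
  t=6: active resources = [5, 5, 2], total = 12
  t=7: active resources = [5, 5, 2], total = 12
  t=8: active resources = [5, 2, 5, 2], total = 14
  t=9: active resources = [5, 2, 5, 2], total = 14
  t=10: active resources = [5, 2], total = 7
  t=11: active resources = [5], total = 5
Peak resource demand = 14

14


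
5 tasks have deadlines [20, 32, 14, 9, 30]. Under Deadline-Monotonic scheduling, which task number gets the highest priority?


Sort tasks by relative deadline (ascending):
  Task 4: deadline = 9
  Task 3: deadline = 14
  Task 1: deadline = 20
  Task 5: deadline = 30
  Task 2: deadline = 32
Priority order (highest first): [4, 3, 1, 5, 2]
Highest priority task = 4

4


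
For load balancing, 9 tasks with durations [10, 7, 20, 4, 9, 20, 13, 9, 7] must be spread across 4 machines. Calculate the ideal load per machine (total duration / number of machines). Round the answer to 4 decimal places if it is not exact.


Total processing time = 10 + 7 + 20 + 4 + 9 + 20 + 13 + 9 + 7 = 99
Number of machines = 4
Ideal balanced load = 99 / 4 = 24.75

24.75


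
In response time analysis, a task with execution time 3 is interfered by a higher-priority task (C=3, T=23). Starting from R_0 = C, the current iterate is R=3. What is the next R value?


R_next = C + ceil(R_prev / T_hp) * C_hp
ceil(3 / 23) = ceil(0.1304) = 1
Interference = 1 * 3 = 3
R_next = 3 + 3 = 6

6


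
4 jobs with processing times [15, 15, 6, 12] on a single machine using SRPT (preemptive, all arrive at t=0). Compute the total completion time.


Since all jobs arrive at t=0, SRPT equals SPT ordering.
SPT order: [6, 12, 15, 15]
Completion times:
  Job 1: p=6, C=6
  Job 2: p=12, C=18
  Job 3: p=15, C=33
  Job 4: p=15, C=48
Total completion time = 6 + 18 + 33 + 48 = 105

105


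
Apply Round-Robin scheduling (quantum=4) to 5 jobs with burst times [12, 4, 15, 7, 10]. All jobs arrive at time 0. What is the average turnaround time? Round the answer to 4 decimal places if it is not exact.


Time quantum = 4
Execution trace:
  J1 runs 4 units, time = 4
  J2 runs 4 units, time = 8
  J3 runs 4 units, time = 12
  J4 runs 4 units, time = 16
  J5 runs 4 units, time = 20
  J1 runs 4 units, time = 24
  J3 runs 4 units, time = 28
  J4 runs 3 units, time = 31
  J5 runs 4 units, time = 35
  J1 runs 4 units, time = 39
  J3 runs 4 units, time = 43
  J5 runs 2 units, time = 45
  J3 runs 3 units, time = 48
Finish times: [39, 8, 48, 31, 45]
Average turnaround = 171/5 = 34.2

34.2


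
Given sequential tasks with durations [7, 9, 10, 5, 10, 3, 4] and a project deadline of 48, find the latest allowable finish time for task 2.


LF(activity 2) = deadline - sum of successor durations
Successors: activities 3 through 7 with durations [10, 5, 10, 3, 4]
Sum of successor durations = 32
LF = 48 - 32 = 16

16


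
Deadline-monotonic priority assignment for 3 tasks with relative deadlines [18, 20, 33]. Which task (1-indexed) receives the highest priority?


Sort tasks by relative deadline (ascending):
  Task 1: deadline = 18
  Task 2: deadline = 20
  Task 3: deadline = 33
Priority order (highest first): [1, 2, 3]
Highest priority task = 1

1


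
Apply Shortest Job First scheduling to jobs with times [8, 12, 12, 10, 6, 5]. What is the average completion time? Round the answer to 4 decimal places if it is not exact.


SJF order (ascending): [5, 6, 8, 10, 12, 12]
Completion times:
  Job 1: burst=5, C=5
  Job 2: burst=6, C=11
  Job 3: burst=8, C=19
  Job 4: burst=10, C=29
  Job 5: burst=12, C=41
  Job 6: burst=12, C=53
Average completion = 158/6 = 26.3333

26.3333


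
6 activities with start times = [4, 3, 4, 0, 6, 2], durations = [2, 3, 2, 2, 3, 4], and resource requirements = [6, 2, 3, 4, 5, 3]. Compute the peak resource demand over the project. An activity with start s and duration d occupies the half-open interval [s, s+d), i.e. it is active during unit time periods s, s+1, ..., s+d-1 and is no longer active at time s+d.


Each activity i is active on [start_i, start_i + duration_i).
Compute total resource usage per time slot:
  t=0: active resources = [4], total = 4
  t=1: active resources = [4], total = 4
  t=2: active resources = [3], total = 3
  t=3: active resources = [2, 3], total = 5
  t=4: active resources = [6, 2, 3, 3], total = 14
  t=5: active resources = [6, 2, 3, 3], total = 14
  t=6: active resources = [5], total = 5
  t=7: active resources = [5], total = 5
  t=8: active resources = [5], total = 5
Peak resource demand = 14

14


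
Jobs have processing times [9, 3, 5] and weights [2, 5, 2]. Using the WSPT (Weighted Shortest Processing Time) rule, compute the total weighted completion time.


Compute p/w ratios and sort ascending (WSPT): [(3, 5), (5, 2), (9, 2)]
Compute weighted completion times:
  Job (p=3,w=5): C=3, w*C=5*3=15
  Job (p=5,w=2): C=8, w*C=2*8=16
  Job (p=9,w=2): C=17, w*C=2*17=34
Total weighted completion time = 65

65


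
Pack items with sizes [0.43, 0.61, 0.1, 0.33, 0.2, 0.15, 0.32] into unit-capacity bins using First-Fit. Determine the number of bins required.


Place items sequentially using First-Fit:
  Item 0.43 -> new Bin 1
  Item 0.61 -> new Bin 2
  Item 0.1 -> Bin 1 (now 0.53)
  Item 0.33 -> Bin 1 (now 0.86)
  Item 0.2 -> Bin 2 (now 0.81)
  Item 0.15 -> Bin 2 (now 0.96)
  Item 0.32 -> new Bin 3
Total bins used = 3

3


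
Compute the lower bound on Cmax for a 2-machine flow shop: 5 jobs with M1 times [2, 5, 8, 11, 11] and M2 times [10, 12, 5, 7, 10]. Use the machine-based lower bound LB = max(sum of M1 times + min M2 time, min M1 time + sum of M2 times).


LB1 = sum(M1 times) + min(M2 times) = 37 + 5 = 42
LB2 = min(M1 times) + sum(M2 times) = 2 + 44 = 46
Lower bound = max(LB1, LB2) = max(42, 46) = 46

46


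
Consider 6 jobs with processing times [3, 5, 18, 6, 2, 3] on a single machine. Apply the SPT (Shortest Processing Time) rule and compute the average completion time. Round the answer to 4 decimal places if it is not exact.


Sort jobs by processing time (SPT order): [2, 3, 3, 5, 6, 18]
Compute completion times sequentially:
  Job 1: processing = 2, completes at 2
  Job 2: processing = 3, completes at 5
  Job 3: processing = 3, completes at 8
  Job 4: processing = 5, completes at 13
  Job 5: processing = 6, completes at 19
  Job 6: processing = 18, completes at 37
Sum of completion times = 84
Average completion time = 84/6 = 14.0

14.0


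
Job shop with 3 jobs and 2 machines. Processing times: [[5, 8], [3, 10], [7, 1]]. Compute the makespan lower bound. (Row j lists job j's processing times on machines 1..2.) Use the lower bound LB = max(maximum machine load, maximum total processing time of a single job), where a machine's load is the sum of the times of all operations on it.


Machine loads:
  Machine 1: 5 + 3 + 7 = 15
  Machine 2: 8 + 10 + 1 = 19
Max machine load = 19
Job totals:
  Job 1: 13
  Job 2: 13
  Job 3: 8
Max job total = 13
Lower bound = max(19, 13) = 19

19


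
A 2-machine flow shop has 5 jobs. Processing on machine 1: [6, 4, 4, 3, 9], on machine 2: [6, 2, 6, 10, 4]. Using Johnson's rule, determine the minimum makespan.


Apply Johnson's rule:
  Group 1 (a <= b): [(4, 3, 10), (3, 4, 6), (1, 6, 6)]
  Group 2 (a > b): [(5, 9, 4), (2, 4, 2)]
Optimal job order: [4, 3, 1, 5, 2]
Schedule:
  Job 4: M1 done at 3, M2 done at 13
  Job 3: M1 done at 7, M2 done at 19
  Job 1: M1 done at 13, M2 done at 25
  Job 5: M1 done at 22, M2 done at 29
  Job 2: M1 done at 26, M2 done at 31
Makespan = 31

31


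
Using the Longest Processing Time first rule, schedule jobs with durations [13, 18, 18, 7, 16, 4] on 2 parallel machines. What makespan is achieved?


Sort jobs in decreasing order (LPT): [18, 18, 16, 13, 7, 4]
Assign each job to the least loaded machine:
  Machine 1: jobs [18, 16, 4], load = 38
  Machine 2: jobs [18, 13, 7], load = 38
Makespan = max load = 38

38


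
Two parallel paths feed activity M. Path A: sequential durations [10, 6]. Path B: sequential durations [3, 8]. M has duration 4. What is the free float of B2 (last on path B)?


ES(B2) = sum of predecessors on chain B = 3
EF(B2) = ES + duration = 3 + 8 = 11
Successor of B2 is M. ES(M) = max(sum(A), sum(B)) = max(16, 11) = 16
Free float = ES(successor) - EF(current) = 16 - 11 = 5

5


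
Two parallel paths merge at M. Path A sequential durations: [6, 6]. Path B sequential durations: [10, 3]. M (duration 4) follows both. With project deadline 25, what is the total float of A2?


Forward pass: ES(A2) = sum of predecessors on chain A = 6
EF = ES + duration = 6 + 6 = 12
Backward pass: LF(M) = deadline = 25; LS(M) = 25 - 4 = 21
LF(A2) = LS(M) - sum(successors on chain A) = 21 - 0 = 21
LS = LF - duration = 21 - 6 = 15
Total float = LS - ES = 15 - 6 = 9

9


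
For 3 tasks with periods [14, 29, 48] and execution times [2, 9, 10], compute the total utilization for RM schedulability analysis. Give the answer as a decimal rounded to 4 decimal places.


Compute individual utilizations (exact fractions):
  Task 1: C/T = 2/14 = 1/7 (approx. 0.1429)
  Task 2: C/T = 9/29 (approx. 0.3103)
  Task 3: C/T = 10/48 = 5/24 (approx. 0.2083)
Total utilization U = 1/7 + 9/29 + 5/24 = 3223/4872
Rounded to 4 decimal places: U = 0.6615
RM (Liu & Layland) bound for 3 tasks = 0.779763; compare with U = 3223/4872 (approx. 0.661535)
U <= bound, so schedulable by RM sufficient condition.

0.6615


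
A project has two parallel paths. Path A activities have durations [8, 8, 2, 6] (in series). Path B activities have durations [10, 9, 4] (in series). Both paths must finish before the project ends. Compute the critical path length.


Path A total = 8 + 8 + 2 + 6 = 24
Path B total = 10 + 9 + 4 = 23
Critical path = longest path = max(24, 23) = 24

24


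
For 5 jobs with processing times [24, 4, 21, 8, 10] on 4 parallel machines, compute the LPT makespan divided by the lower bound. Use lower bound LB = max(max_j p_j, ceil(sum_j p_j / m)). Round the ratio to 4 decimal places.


LPT order: [24, 21, 10, 8, 4]
Machine loads after assignment: [24, 21, 10, 12]
LPT makespan = 24
Lower bound = max(max_job, ceil(total/4)) = max(24, 17) = 24
Ratio = 24 / 24 = 1.0

1.0


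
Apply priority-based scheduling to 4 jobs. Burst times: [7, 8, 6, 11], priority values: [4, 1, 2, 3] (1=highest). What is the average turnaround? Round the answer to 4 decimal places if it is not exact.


Sort by priority (ascending = highest first):
Order: [(1, 8), (2, 6), (3, 11), (4, 7)]
Completion times:
  Priority 1, burst=8, C=8
  Priority 2, burst=6, C=14
  Priority 3, burst=11, C=25
  Priority 4, burst=7, C=32
Average turnaround = 79/4 = 19.75

19.75


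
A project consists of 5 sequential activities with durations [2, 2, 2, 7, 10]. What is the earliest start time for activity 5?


Activity 5 starts after activities 1 through 4 complete.
Predecessor durations: [2, 2, 2, 7]
ES = 2 + 2 + 2 + 7 = 13

13


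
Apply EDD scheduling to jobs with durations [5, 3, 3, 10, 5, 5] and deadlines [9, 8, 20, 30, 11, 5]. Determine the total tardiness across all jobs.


Sort by due date (EDD order): [(5, 5), (3, 8), (5, 9), (5, 11), (3, 20), (10, 30)]
Compute completion times and tardiness:
  Job 1: p=5, d=5, C=5, tardiness=max(0,5-5)=0
  Job 2: p=3, d=8, C=8, tardiness=max(0,8-8)=0
  Job 3: p=5, d=9, C=13, tardiness=max(0,13-9)=4
  Job 4: p=5, d=11, C=18, tardiness=max(0,18-11)=7
  Job 5: p=3, d=20, C=21, tardiness=max(0,21-20)=1
  Job 6: p=10, d=30, C=31, tardiness=max(0,31-30)=1
Total tardiness = 13

13


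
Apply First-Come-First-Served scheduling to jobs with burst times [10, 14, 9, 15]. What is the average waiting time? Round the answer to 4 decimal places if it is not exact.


FCFS order (as given): [10, 14, 9, 15]
Waiting times:
  Job 1: wait = 0
  Job 2: wait = 10
  Job 3: wait = 24
  Job 4: wait = 33
Sum of waiting times = 67
Average waiting time = 67/4 = 16.75

16.75


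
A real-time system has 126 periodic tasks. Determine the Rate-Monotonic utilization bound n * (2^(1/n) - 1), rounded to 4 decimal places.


Compute 2^(1/126) = 1.0055163273
Subtract 1: 1.0055163273 - 1 = 0.0055163273
Multiply by n: 126 * 0.0055163273 = 0.6950572398
Round to 4 dp: 0.6951

0.6951


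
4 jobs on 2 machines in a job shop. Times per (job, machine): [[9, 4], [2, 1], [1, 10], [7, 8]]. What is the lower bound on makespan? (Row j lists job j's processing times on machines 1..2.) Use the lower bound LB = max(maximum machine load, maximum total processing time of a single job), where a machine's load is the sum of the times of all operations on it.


Machine loads:
  Machine 1: 9 + 2 + 1 + 7 = 19
  Machine 2: 4 + 1 + 10 + 8 = 23
Max machine load = 23
Job totals:
  Job 1: 13
  Job 2: 3
  Job 3: 11
  Job 4: 15
Max job total = 15
Lower bound = max(23, 15) = 23

23


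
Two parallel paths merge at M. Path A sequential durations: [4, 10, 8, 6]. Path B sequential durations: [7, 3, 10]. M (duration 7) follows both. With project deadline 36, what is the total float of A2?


Forward pass: ES(A2) = sum of predecessors on chain A = 4
EF = ES + duration = 4 + 10 = 14
Backward pass: LF(M) = deadline = 36; LS(M) = 36 - 7 = 29
LF(A2) = LS(M) - sum(successors on chain A) = 29 - 14 = 15
LS = LF - duration = 15 - 10 = 5
Total float = LS - ES = 5 - 4 = 1

1


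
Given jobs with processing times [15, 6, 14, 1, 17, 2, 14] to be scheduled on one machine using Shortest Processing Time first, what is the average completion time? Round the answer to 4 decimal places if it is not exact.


Sort jobs by processing time (SPT order): [1, 2, 6, 14, 14, 15, 17]
Compute completion times sequentially:
  Job 1: processing = 1, completes at 1
  Job 2: processing = 2, completes at 3
  Job 3: processing = 6, completes at 9
  Job 4: processing = 14, completes at 23
  Job 5: processing = 14, completes at 37
  Job 6: processing = 15, completes at 52
  Job 7: processing = 17, completes at 69
Sum of completion times = 194
Average completion time = 194/7 = 27.7143

27.7143


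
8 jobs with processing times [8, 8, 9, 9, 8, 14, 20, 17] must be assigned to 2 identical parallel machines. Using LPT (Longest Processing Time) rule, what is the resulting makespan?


Sort jobs in decreasing order (LPT): [20, 17, 14, 9, 9, 8, 8, 8]
Assign each job to the least loaded machine:
  Machine 1: jobs [20, 9, 9, 8], load = 46
  Machine 2: jobs [17, 14, 8, 8], load = 47
Makespan = max load = 47

47


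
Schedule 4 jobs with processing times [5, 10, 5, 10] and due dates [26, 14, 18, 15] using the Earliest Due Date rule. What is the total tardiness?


Sort by due date (EDD order): [(10, 14), (10, 15), (5, 18), (5, 26)]
Compute completion times and tardiness:
  Job 1: p=10, d=14, C=10, tardiness=max(0,10-14)=0
  Job 2: p=10, d=15, C=20, tardiness=max(0,20-15)=5
  Job 3: p=5, d=18, C=25, tardiness=max(0,25-18)=7
  Job 4: p=5, d=26, C=30, tardiness=max(0,30-26)=4
Total tardiness = 16

16


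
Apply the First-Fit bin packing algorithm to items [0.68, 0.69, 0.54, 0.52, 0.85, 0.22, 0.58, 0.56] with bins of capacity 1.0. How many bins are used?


Place items sequentially using First-Fit:
  Item 0.68 -> new Bin 1
  Item 0.69 -> new Bin 2
  Item 0.54 -> new Bin 3
  Item 0.52 -> new Bin 4
  Item 0.85 -> new Bin 5
  Item 0.22 -> Bin 1 (now 0.9)
  Item 0.58 -> new Bin 6
  Item 0.56 -> new Bin 7
Total bins used = 7

7


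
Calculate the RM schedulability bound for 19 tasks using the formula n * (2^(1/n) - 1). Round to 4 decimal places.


Compute 2^(1/19) = 1.0371550444
Subtract 1: 1.0371550444 - 1 = 0.0371550444
Multiply by n: 19 * 0.0371550444 = 0.7059458436
Round to 4 dp: 0.7059

0.7059


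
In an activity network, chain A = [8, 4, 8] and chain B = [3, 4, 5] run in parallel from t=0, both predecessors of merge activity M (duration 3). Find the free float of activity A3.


ES(A3) = sum of predecessors on chain A = 12
EF(A3) = ES + duration = 12 + 8 = 20
Successor of A3 is M. ES(M) = max(sum(A), sum(B)) = max(20, 12) = 20
Free float = ES(successor) - EF(current) = 20 - 20 = 0

0


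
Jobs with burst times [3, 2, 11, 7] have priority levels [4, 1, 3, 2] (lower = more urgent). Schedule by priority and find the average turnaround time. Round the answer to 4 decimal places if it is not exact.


Sort by priority (ascending = highest first):
Order: [(1, 2), (2, 7), (3, 11), (4, 3)]
Completion times:
  Priority 1, burst=2, C=2
  Priority 2, burst=7, C=9
  Priority 3, burst=11, C=20
  Priority 4, burst=3, C=23
Average turnaround = 54/4 = 13.5

13.5


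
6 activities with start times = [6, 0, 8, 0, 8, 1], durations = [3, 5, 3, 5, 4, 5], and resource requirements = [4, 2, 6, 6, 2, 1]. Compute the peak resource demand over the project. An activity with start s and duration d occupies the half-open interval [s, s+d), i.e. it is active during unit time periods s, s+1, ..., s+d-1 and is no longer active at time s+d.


Each activity i is active on [start_i, start_i + duration_i).
Compute total resource usage per time slot:
  t=0: active resources = [2, 6], total = 8
  t=1: active resources = [2, 6, 1], total = 9
  t=2: active resources = [2, 6, 1], total = 9
  t=3: active resources = [2, 6, 1], total = 9
  t=4: active resources = [2, 6, 1], total = 9
  t=5: active resources = [1], total = 1
  t=6: active resources = [4], total = 4
  t=7: active resources = [4], total = 4
  t=8: active resources = [4, 6, 2], total = 12
  t=9: active resources = [6, 2], total = 8
  t=10: active resources = [6, 2], total = 8
  t=11: active resources = [2], total = 2
Peak resource demand = 12

12


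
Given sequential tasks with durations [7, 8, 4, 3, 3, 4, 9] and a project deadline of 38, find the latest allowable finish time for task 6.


LF(activity 6) = deadline - sum of successor durations
Successors: activities 7 through 7 with durations [9]
Sum of successor durations = 9
LF = 38 - 9 = 29

29


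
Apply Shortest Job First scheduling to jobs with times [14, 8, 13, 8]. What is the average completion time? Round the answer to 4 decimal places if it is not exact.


SJF order (ascending): [8, 8, 13, 14]
Completion times:
  Job 1: burst=8, C=8
  Job 2: burst=8, C=16
  Job 3: burst=13, C=29
  Job 4: burst=14, C=43
Average completion = 96/4 = 24.0

24.0


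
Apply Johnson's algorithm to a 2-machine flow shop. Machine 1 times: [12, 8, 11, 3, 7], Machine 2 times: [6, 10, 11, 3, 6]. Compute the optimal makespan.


Apply Johnson's rule:
  Group 1 (a <= b): [(4, 3, 3), (2, 8, 10), (3, 11, 11)]
  Group 2 (a > b): [(1, 12, 6), (5, 7, 6)]
Optimal job order: [4, 2, 3, 1, 5]
Schedule:
  Job 4: M1 done at 3, M2 done at 6
  Job 2: M1 done at 11, M2 done at 21
  Job 3: M1 done at 22, M2 done at 33
  Job 1: M1 done at 34, M2 done at 40
  Job 5: M1 done at 41, M2 done at 47
Makespan = 47

47
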